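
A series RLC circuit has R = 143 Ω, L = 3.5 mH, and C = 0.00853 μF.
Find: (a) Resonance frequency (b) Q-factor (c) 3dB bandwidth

Step 1 — Resonance: ω₀ = 1/√(LC) = 1/√(0.0035·8.53e-09) = 1.83e+05 rad/s.
Step 2 — f₀ = ω₀/(2π) = 2.913e+04 Hz.
Step 3 — Series Q: Q = ω₀L/R = 1.83e+05·0.0035/143 = 4.479.
Step 4 — Bandwidth: Δω = ω₀/Q = 4.086e+04 rad/s; BW = Δω/(2π) = 6503 Hz.

(a) f₀ = 2.913e+04 Hz  (b) Q = 4.479  (c) BW = 6503 Hz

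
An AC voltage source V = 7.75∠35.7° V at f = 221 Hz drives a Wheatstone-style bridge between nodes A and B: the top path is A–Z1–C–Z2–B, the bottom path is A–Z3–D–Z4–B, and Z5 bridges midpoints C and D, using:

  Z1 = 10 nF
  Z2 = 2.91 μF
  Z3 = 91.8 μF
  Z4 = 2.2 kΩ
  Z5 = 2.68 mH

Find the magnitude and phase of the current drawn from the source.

Step 1 — Angular frequency: ω = 2π·f = 2π·221 = 1389 rad/s.
Step 2 — Component impedances:
  Z1: Z = 1/(jωC) = -j/(ω·C) = 0 - j7.202e+04 Ω
  Z2: Z = 1/(jωC) = -j/(ω·C) = 0 - j247.5 Ω
  Z3: Z = 1/(jωC) = -j/(ω·C) = 0 - j7.845 Ω
  Z4: Z = R = 2200 Ω
  Z5: Z = jωL = j·1389·0.00268 = 0 + j3.721 Ω
Step 3 — Bridge requires nodal analysis (the Z5 bridge couples midpoints C and D, so the two paths cannot be reduced to a simple series/parallel combination). Setting node B to ground and injecting 1 A at node A, the 3-node admittance system at A, C, D solves to V_A = Z_AB = 26.68 - j248.6 Ω = 250.1∠-83.9° Ω.
Step 4 — Source phasor: V = 7.75∠35.7° V = 6.294 + j4.522 V.
Step 5 — Ohm's law: I = V / Z_total = (6.294 + j4.522) / (26.68 - j248.6) = -0.0153 + j0.02695 A.
Step 6 — Convert to polar: |I| = 0.03099 A, ∠I = 119.6°.

I = 0.03099∠119.6° A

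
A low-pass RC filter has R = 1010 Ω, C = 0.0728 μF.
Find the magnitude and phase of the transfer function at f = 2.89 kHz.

Step 1 — Angular frequency: ω = 2π·2890 = 1.816e+04 rad/s.
Step 2 — Transfer function: H(jω) = 1/(1 + jωRC).
Step 3 — Denominator: 1 + jωRC = 1 + j·1.816e+04·1010·7.28e-08 = 1 + j1.335.
Step 4 — H = 0.3594 - j0.4798.
Step 5 — Magnitude: |H| = 0.5995 (-4.4 dB); phase: φ = -53.2°.

|H| = 0.5995 (-4.4 dB), φ = -53.2°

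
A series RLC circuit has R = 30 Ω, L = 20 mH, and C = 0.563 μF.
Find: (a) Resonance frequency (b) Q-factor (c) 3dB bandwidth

Step 1 — Resonance condition Im(Z)=0 gives ω₀ = 1/√(LC).
Step 2 — ω₀ = 1/√(0.02·5.63e-07) = 9424 rad/s.
Step 3 — f₀ = ω₀/(2π) = 1500 Hz.
Step 4 — Series Q: Q = ω₀L/R = 9424·0.02/30 = 6.283.
Step 5 — 3dB bandwidth: Δω = ω₀/Q = 1500 rad/s; BW = Δω/(2π) = 238.7 Hz.

(a) f₀ = 1500 Hz  (b) Q = 6.283  (c) BW = 238.7 Hz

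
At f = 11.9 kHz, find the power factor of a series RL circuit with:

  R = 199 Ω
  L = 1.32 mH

Step 1 — Angular frequency: ω = 2π·f = 2π·1.19e+04 = 7.477e+04 rad/s.
Step 2 — Component impedances:
  R: Z = R = 199 Ω
  L: Z = jωL = j·7.477e+04·0.00132 = 0 + j98.7 Ω
Step 3 — Series combination: Z_total = R + L = 199 + j98.7 Ω = 222.1∠26.4° Ω.
Step 4 — Power factor: PF = cos(φ) = Re(Z)/|Z| = 199/222.13 = 0.8959.
Step 5 — Type: Im(Z) = 98.7 ⇒ lagging (phase φ = 26.4°).

PF = 0.8959 (lagging, φ = 26.4°)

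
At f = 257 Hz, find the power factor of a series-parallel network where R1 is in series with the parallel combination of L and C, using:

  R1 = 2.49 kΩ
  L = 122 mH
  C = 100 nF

Step 1 — Angular frequency: ω = 2π·f = 2π·257 = 1615 rad/s.
Step 2 — Component impedances:
  R1: Z = R = 2490 Ω
  L: Z = jωL = j·1615·0.122 = 0 + j197 Ω
  C: Z = 1/(jωC) = -j/(ω·C) = 0 - j6193 Ω
Step 3 — Parallel branch: L || C = 1/(1/L + 1/C) = 0 + j203.5 Ω.
Step 4 — Series with R1: Z_total = R1 + (L || C) = 2490 + j203.5 Ω = 2498∠4.7° Ω.
Step 5 — Power factor: PF = cos(φ) = Re(Z)/|Z| = 2490/2498.3 = 0.9967.
Step 6 — Type: Im(Z) = 203.5 ⇒ lagging (phase φ = 4.7°).

PF = 0.9967 (lagging, φ = 4.7°)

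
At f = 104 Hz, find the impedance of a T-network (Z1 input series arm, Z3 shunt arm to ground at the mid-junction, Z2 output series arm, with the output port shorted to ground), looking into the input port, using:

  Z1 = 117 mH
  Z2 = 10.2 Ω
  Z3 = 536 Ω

Step 1 — Angular frequency: ω = 2π·f = 2π·104 = 653.5 rad/s.
Step 2 — Component impedances:
  Z1: Z = jωL = j·653.5·0.117 = 0 + j76.45 Ω
  Z2: Z = R = 10.2 Ω
  Z3: Z = R = 536 Ω
Step 3 — With the output port shorted to ground, the output series arm Z2 runs from the junction to ground; the shunt arm Z3 also runs from the junction to ground. They appear in parallel: Z3 || Z2 = 10.01 Ω.
Step 4 — Series with input arm Z1: Z_in = Z1 + (Z3 || Z2) = 10.01 + j76.45 Ω = 77.11∠82.5° Ω.

Z = 10.01 + j76.45 Ω = 77.11∠82.5° Ω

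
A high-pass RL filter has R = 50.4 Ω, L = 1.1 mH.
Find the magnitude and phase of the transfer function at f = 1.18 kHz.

Step 1 — Angular frequency: ω = 2π·1180 = 7414 rad/s.
Step 2 — Transfer function: H(jω) = jωL/(R + jωL).
Step 3 — Numerator jωL = j·8.156; denominator R + jωL = 50.4 + j8.156.
Step 4 — H = 0.02552 + j0.1577.
Step 5 — Magnitude: |H| = 0.1597 (-15.9 dB); phase: φ = 80.8°.

|H| = 0.1597 (-15.9 dB), φ = 80.8°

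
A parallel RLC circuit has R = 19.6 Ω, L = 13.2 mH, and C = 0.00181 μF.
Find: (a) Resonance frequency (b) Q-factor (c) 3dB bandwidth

Step 1 — Resonance: ω₀ = 1/√(LC) = 1/√(0.0132·1.81e-09) = 2.046e+05 rad/s.
Step 2 — f₀ = ω₀/(2π) = 3.256e+04 Hz.
Step 3 — Parallel Q: Q = R/(ω₀L) = 19.6/(2.046e+05·0.0132) = 0.007258.
Step 4 — Bandwidth: Δω = ω₀/Q = 2.819e+07 rad/s; BW = Δω/(2π) = 4.486e+06 Hz.

(a) f₀ = 3.256e+04 Hz  (b) Q = 0.007258  (c) BW = 4.486e+06 Hz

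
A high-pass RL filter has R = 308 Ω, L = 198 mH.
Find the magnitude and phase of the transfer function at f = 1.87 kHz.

Step 1 — Angular frequency: ω = 2π·1870 = 1.175e+04 rad/s.
Step 2 — Transfer function: H(jω) = jωL/(R + jωL).
Step 3 — Numerator jωL = j·2326; denominator R + jωL = 308 + j2326.
Step 4 — H = 0.9828 + j0.1301.
Step 5 — Magnitude: |H| = 0.9913 (-0.1 dB); phase: φ = 7.5°.

|H| = 0.9913 (-0.1 dB), φ = 7.5°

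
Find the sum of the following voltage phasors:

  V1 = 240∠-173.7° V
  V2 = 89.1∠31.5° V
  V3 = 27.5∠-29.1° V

Step 1 — Convert each phasor to rectangular form:
  V1 = 240·(cos(-173.7°) + j·sin(-173.7°)) = -238.6 - j26.34 V
  V2 = 89.1·(cos(31.5°) + j·sin(31.5°)) = 75.97 + j46.55 V
  V3 = 27.5·(cos(-29.1°) + j·sin(-29.1°)) = 24.03 - j13.37 V
Step 2 — Sum components: V_total = -138.6 + j6.844 V.
Step 3 — Convert to polar: |V_total| = 138.7 V, ∠V_total = 177.2°.

V_total = 138.7∠177.2° V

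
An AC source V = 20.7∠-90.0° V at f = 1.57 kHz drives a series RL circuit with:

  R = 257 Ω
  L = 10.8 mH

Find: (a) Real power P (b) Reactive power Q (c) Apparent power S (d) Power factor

Step 1 — Angular frequency: ω = 2π·f = 2π·1570 = 9865 rad/s.
Step 2 — Component impedances:
  R: Z = R = 257 Ω
  L: Z = jωL = j·9865·0.0108 = 0 + j106.5 Ω
Step 3 — Series combination: Z_total = R + L = 257 + j106.5 Ω = 278.2∠22.5° Ω.
Step 4 — Source phasor: V = 20.7∠-90.0° V = 0 - j20.7 V.
Step 5 — Current: I = V / Z = -0.02849 - j0.06873 A = 0.0744∠-112.5° A.
Step 6 — Complex power: S = V·I* = 1.423 + j0.5898 VA.
Step 7 — Real power: P = Re(S) = 1.423 W.
Step 8 — Reactive power: Q = Im(S) = 0.5898 VAR.
Step 9 — Apparent power: |S| = 1.54 VA.
Step 10 — Power factor: PF = P/|S| = 0.9238 (lagging).

(a) P = 1.423 W  (b) Q = 0.5898 VAR  (c) S = 1.54 VA  (d) PF = 0.9238 (lagging)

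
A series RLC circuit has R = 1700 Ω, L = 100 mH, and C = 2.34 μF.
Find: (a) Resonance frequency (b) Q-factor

Step 1 — Resonance condition Im(Z)=0 gives ω₀ = 1/√(LC).
Step 2 — ω₀ = 1/√(0.1·2.34e-06) = 2067 rad/s.
Step 3 — f₀ = ω₀/(2π) = 329 Hz.
Step 4 — Series Q: Q = ω₀L/R = 2067·0.1/1700 = 0.1216.

(a) f₀ = 329 Hz  (b) Q = 0.1216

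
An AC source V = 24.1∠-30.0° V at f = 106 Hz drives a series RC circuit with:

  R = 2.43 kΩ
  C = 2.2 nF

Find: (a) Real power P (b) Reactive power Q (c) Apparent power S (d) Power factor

Step 1 — Angular frequency: ω = 2π·f = 2π·106 = 666 rad/s.
Step 2 — Component impedances:
  R: Z = R = 2430 Ω
  C: Z = 1/(jωC) = -j/(ω·C) = 0 - j6.825e+05 Ω
Step 3 — Series combination: Z_total = R + C = 2430 - j6.825e+05 Ω = 6.825e+05∠-89.8° Ω.
Step 4 — Source phasor: V = 24.1∠-30.0° V = 20.87 - j12.05 V.
Step 5 — Current: I = V / Z = 1.776e-05 + j3.052e-05 A = 3.531e-05∠59.8° A.
Step 6 — Complex power: S = V·I* = 3.03e-06 - j0.000851 VA.
Step 7 — Real power: P = Re(S) = 3.03e-06 W.
Step 8 — Reactive power: Q = Im(S) = -0.000851 VAR.
Step 9 — Apparent power: |S| = 0.000851 VA.
Step 10 — Power factor: PF = P/|S| = 0.003561 (leading).

(a) P = 3.03e-06 W  (b) Q = -0.000851 VAR  (c) S = 0.000851 VA  (d) PF = 0.003561 (leading)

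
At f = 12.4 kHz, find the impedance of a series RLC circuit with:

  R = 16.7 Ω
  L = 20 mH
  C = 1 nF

Step 1 — Angular frequency: ω = 2π·f = 2π·1.24e+04 = 7.791e+04 rad/s.
Step 2 — Component impedances:
  R: Z = R = 16.7 Ω
  L: Z = jωL = j·7.791e+04·0.02 = 0 + j1558 Ω
  C: Z = 1/(jωC) = -j/(ω·C) = 0 - j1.284e+04 Ω
Step 3 — Series combination: Z_total = R + L + C = 16.7 - j1.128e+04 Ω = 1.128e+04∠-89.9° Ω.

Z = 16.7 - j1.128e+04 Ω = 1.128e+04∠-89.9° Ω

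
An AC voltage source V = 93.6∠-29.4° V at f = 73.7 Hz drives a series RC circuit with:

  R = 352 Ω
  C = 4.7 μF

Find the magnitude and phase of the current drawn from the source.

Step 1 — Angular frequency: ω = 2π·f = 2π·73.7 = 463.1 rad/s.
Step 2 — Component impedances:
  R: Z = R = 352 Ω
  C: Z = 1/(jωC) = -j/(ω·C) = 0 - j459.5 Ω
Step 3 — Series combination: Z_total = R + C = 352 - j459.5 Ω = 578.8∠-52.5° Ω.
Step 4 — Source phasor: V = 93.6∠-29.4° V = 81.55 - j45.95 V.
Step 5 — Ohm's law: I = V / Z_total = (81.55 - j45.95) / (352 - j459.5) = 0.1487 + j0.06356 A.
Step 6 — Convert to polar: |I| = 0.1617 A, ∠I = 23.1°.

I = 0.1617∠23.1° A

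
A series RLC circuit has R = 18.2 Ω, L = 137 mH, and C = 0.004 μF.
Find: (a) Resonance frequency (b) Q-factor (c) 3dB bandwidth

Step 1 — Resonance: ω₀ = 1/√(LC) = 1/√(0.137·4e-09) = 4.272e+04 rad/s.
Step 2 — f₀ = ω₀/(2π) = 6799 Hz.
Step 3 — Series Q: Q = ω₀L/R = 4.272e+04·0.137/18.2 = 321.6.
Step 4 — Bandwidth: Δω = ω₀/Q = 132.8 rad/s; BW = Δω/(2π) = 21.14 Hz.

(a) f₀ = 6799 Hz  (b) Q = 321.6  (c) BW = 21.14 Hz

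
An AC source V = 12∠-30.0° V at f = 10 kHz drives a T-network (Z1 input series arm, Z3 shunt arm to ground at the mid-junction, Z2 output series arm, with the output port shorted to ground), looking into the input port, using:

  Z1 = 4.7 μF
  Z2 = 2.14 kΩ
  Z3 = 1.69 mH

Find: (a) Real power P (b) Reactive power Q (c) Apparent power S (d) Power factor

Step 1 — Angular frequency: ω = 2π·f = 2π·1e+04 = 6.283e+04 rad/s.
Step 2 — Component impedances:
  Z1: Z = 1/(jωC) = -j/(ω·C) = 0 - j3.386 Ω
  Z2: Z = R = 2140 Ω
  Z3: Z = jωL = j·6.283e+04·0.00169 = 0 + j106.2 Ω
Step 3 — With the output port shorted to ground, the output series arm Z2 runs from the junction to ground; the shunt arm Z3 also runs from the junction to ground. They appear in parallel: Z3 || Z2 = 5.256 + j105.9 Ω.
Step 4 — Series with input arm Z1: Z_in = Z1 + (Z3 || Z2) = 5.256 + j102.5 Ω = 102.7∠87.1° Ω.
Step 5 — Source phasor: V = 12∠-30.0° V = 10.39 - j6 V.
Step 6 — Current: I = V / Z = -0.05318 - j0.1041 A = 0.1169∠-117.1° A.
Step 7 — Complex power: S = V·I* = 0.0718 + j1.401 VA.
Step 8 — Real power: P = Re(S) = 0.0718 W.
Step 9 — Reactive power: Q = Im(S) = 1.401 VAR.
Step 10 — Apparent power: |S| = 1.403 VA.
Step 11 — Power factor: PF = P/|S| = 0.05119 (lagging).

(a) P = 0.0718 W  (b) Q = 1.401 VAR  (c) S = 1.403 VA  (d) PF = 0.05119 (lagging)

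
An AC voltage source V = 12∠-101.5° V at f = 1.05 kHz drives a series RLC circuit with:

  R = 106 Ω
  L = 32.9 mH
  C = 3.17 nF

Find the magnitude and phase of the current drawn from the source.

Step 1 — Angular frequency: ω = 2π·f = 2π·1050 = 6597 rad/s.
Step 2 — Component impedances:
  R: Z = R = 106 Ω
  L: Z = jωL = j·6597·0.0329 = 0 + j217.1 Ω
  C: Z = 1/(jωC) = -j/(ω·C) = 0 - j4.782e+04 Ω
Step 3 — Series combination: Z_total = R + L + C = 106 - j4.76e+04 Ω = 4.76e+04∠-89.9° Ω.
Step 4 — Source phasor: V = 12∠-101.5° V = -2.392 - j11.76 V.
Step 5 — Ohm's law: I = V / Z_total = (-2.392 - j11.76) / (106 - j4.76e+04) = 0.0002469 - j5.081e-05 A.
Step 6 — Convert to polar: |I| = 0.0002521 A, ∠I = -11.6°.

I = 0.0002521∠-11.6° A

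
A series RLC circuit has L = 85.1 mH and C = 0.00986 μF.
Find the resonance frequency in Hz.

Step 1 — Resonance condition Im(Z)=0 gives ω₀ = 1/√(LC).
Step 2 — ω₀ = 1/√(0.0851·9.86e-09) = 3.452e+04 rad/s.
Step 3 — f₀ = ω₀/(2π) = 5494 Hz.

f₀ = 5494 Hz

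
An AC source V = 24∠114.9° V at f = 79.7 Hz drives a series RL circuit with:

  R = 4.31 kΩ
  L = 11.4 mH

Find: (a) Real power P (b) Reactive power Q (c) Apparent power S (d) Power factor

Step 1 — Angular frequency: ω = 2π·f = 2π·79.7 = 500.8 rad/s.
Step 2 — Component impedances:
  R: Z = R = 4310 Ω
  L: Z = jωL = j·500.8·0.0114 = 0 + j5.709 Ω
Step 3 — Series combination: Z_total = R + L = 4310 + j5.709 Ω = 4310∠0.1° Ω.
Step 4 — Source phasor: V = 24∠114.9° V = -10.1 + j21.77 V.
Step 5 — Current: I = V / Z = -0.002338 + j0.005054 A = 0.005568∠114.8° A.
Step 6 — Complex power: S = V·I* = 0.1336 + j0.000177 VA.
Step 7 — Real power: P = Re(S) = 0.1336 W.
Step 8 — Reactive power: Q = Im(S) = 0.000177 VAR.
Step 9 — Apparent power: |S| = 0.1336 VA.
Step 10 — Power factor: PF = P/|S| = 1 (lagging).

(a) P = 0.1336 W  (b) Q = 0.000177 VAR  (c) S = 0.1336 VA  (d) PF = 1 (lagging)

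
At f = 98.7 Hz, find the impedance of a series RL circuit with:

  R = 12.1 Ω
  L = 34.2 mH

Step 1 — Angular frequency: ω = 2π·f = 2π·98.7 = 620.2 rad/s.
Step 2 — Component impedances:
  R: Z = R = 12.1 Ω
  L: Z = jωL = j·620.2·0.0342 = 0 + j21.21 Ω
Step 3 — Series combination: Z_total = R + L = 12.1 + j21.21 Ω = 24.42∠60.3° Ω.

Z = 12.1 + j21.21 Ω = 24.42∠60.3° Ω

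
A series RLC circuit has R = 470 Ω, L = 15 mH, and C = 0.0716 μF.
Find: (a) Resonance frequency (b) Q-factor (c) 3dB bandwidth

Step 1 — Resonance: ω₀ = 1/√(LC) = 1/√(0.015·7.16e-08) = 3.051e+04 rad/s.
Step 2 — f₀ = ω₀/(2π) = 4856 Hz.
Step 3 — Series Q: Q = ω₀L/R = 3.051e+04·0.015/470 = 0.9738.
Step 4 — Bandwidth: Δω = ω₀/Q = 3.133e+04 rad/s; BW = Δω/(2π) = 4987 Hz.

(a) f₀ = 4856 Hz  (b) Q = 0.9738  (c) BW = 4987 Hz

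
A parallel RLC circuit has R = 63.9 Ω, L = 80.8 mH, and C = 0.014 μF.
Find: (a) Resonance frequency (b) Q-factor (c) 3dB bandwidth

Step 1 — Resonance: ω₀ = 1/√(LC) = 1/√(0.0808·1.4e-08) = 2.973e+04 rad/s.
Step 2 — f₀ = ω₀/(2π) = 4732 Hz.
Step 3 — Parallel Q: Q = R/(ω₀L) = 63.9/(2.973e+04·0.0808) = 0.0266.
Step 4 — Bandwidth: Δω = ω₀/Q = 1.118e+06 rad/s; BW = Δω/(2π) = 1.779e+05 Hz.

(a) f₀ = 4732 Hz  (b) Q = 0.0266  (c) BW = 1.779e+05 Hz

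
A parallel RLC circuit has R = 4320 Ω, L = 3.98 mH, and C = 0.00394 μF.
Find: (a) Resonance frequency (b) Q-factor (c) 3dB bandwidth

Step 1 — Resonance: ω₀ = 1/√(LC) = 1/√(0.00398·3.94e-09) = 2.525e+05 rad/s.
Step 2 — f₀ = ω₀/(2π) = 4.019e+04 Hz.
Step 3 — Parallel Q: Q = R/(ω₀L) = 4320/(2.525e+05·0.00398) = 4.298.
Step 4 — Bandwidth: Δω = ω₀/Q = 5.875e+04 rad/s; BW = Δω/(2π) = 9351 Hz.

(a) f₀ = 4.019e+04 Hz  (b) Q = 4.298  (c) BW = 9351 Hz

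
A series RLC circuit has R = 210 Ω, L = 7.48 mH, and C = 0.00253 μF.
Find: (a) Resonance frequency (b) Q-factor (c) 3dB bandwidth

Step 1 — Resonance condition Im(Z)=0 gives ω₀ = 1/√(LC).
Step 2 — ω₀ = 1/√(0.00748·2.53e-09) = 2.299e+05 rad/s.
Step 3 — f₀ = ω₀/(2π) = 3.659e+04 Hz.
Step 4 — Series Q: Q = ω₀L/R = 2.299e+05·0.00748/210 = 8.188.
Step 5 — 3dB bandwidth: Δω = ω₀/Q = 2.807e+04 rad/s; BW = Δω/(2π) = 4468 Hz.

(a) f₀ = 3.659e+04 Hz  (b) Q = 8.188  (c) BW = 4468 Hz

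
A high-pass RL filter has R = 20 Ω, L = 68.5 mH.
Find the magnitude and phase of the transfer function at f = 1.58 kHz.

Step 1 — Angular frequency: ω = 2π·1580 = 9927 rad/s.
Step 2 — Transfer function: H(jω) = jωL/(R + jωL).
Step 3 — Numerator jωL = j·680; denominator R + jωL = 20 + j680.
Step 4 — H = 0.9991 + j0.02939.
Step 5 — Magnitude: |H| = 0.9996 (-0.0 dB); phase: φ = 1.7°.

|H| = 0.9996 (-0.0 dB), φ = 1.7°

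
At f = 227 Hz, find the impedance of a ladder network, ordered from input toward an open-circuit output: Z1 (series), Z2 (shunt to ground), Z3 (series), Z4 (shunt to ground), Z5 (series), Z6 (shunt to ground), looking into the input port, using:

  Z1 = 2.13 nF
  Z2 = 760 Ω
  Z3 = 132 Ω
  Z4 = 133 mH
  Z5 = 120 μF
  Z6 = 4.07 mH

Step 1 — Angular frequency: ω = 2π·f = 2π·227 = 1426 rad/s.
Step 2 — Component impedances:
  Z1: Z = 1/(jωC) = -j/(ω·C) = 0 - j3.292e+05 Ω
  Z2: Z = R = 760 Ω
  Z3: Z = R = 132 Ω
  Z4: Z = jωL = j·1426·0.133 = 0 + j189.7 Ω
  Z5: Z = 1/(jωC) = -j/(ω·C) = 0 - j5.843 Ω
  Z6: Z = jωL = j·1426·0.00407 = 0 + j5.805 Ω
Step 3 — Ladder network (open output): work backward from the far end, alternating series and parallel combinations. Z_in = 112.5 - j3.292e+05 Ω = 3.292e+05∠-90.0° Ω.

Z = 112.5 - j3.292e+05 Ω = 3.292e+05∠-90.0° Ω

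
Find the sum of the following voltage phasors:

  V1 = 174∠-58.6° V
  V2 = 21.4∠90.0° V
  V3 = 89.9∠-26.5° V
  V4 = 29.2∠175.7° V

Step 1 — Convert each phasor to rectangular form:
  V1 = 174·(cos(-58.6°) + j·sin(-58.6°)) = 90.66 - j148.5 V
  V2 = 21.4·(cos(90.0°) + j·sin(90.0°)) = 0 + j21.4 V
  V3 = 89.9·(cos(-26.5°) + j·sin(-26.5°)) = 80.45 - j40.11 V
  V4 = 29.2·(cos(175.7°) + j·sin(175.7°)) = -29.12 + j2.189 V
Step 2 — Sum components: V_total = 142 - j165 V.
Step 3 — Convert to polar: |V_total| = 217.7 V, ∠V_total = -49.3°.

V_total = 217.7∠-49.3° V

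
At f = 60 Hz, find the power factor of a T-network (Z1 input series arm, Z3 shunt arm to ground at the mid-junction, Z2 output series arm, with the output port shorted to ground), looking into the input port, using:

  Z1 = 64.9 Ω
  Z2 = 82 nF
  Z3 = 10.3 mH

Step 1 — Angular frequency: ω = 2π·f = 2π·60 = 377 rad/s.
Step 2 — Component impedances:
  Z1: Z = R = 64.9 Ω
  Z2: Z = 1/(jωC) = -j/(ω·C) = 0 - j3.235e+04 Ω
  Z3: Z = jωL = j·377·0.0103 = 0 + j3.883 Ω
Step 3 — With the output port shorted to ground, the output series arm Z2 runs from the junction to ground; the shunt arm Z3 also runs from the junction to ground. They appear in parallel: Z3 || Z2 = 0 + j3.883 Ω.
Step 4 — Series with input arm Z1: Z_in = Z1 + (Z3 || Z2) = 64.9 + j3.883 Ω = 65.02∠3.4° Ω.
Step 5 — Power factor: PF = cos(φ) = Re(Z)/|Z| = 64.9/65.02 = 0.9982.
Step 6 — Type: Im(Z) = 3.883 ⇒ lagging (phase φ = 3.4°).

PF = 0.9982 (lagging, φ = 3.4°)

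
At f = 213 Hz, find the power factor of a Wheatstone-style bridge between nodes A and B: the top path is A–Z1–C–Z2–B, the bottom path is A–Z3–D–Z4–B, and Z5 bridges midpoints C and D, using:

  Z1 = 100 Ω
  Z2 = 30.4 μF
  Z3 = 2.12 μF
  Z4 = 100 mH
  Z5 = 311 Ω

Step 1 — Angular frequency: ω = 2π·f = 2π·213 = 1338 rad/s.
Step 2 — Component impedances:
  Z1: Z = R = 100 Ω
  Z2: Z = 1/(jωC) = -j/(ω·C) = 0 - j24.58 Ω
  Z3: Z = 1/(jωC) = -j/(ω·C) = 0 - j352.5 Ω
  Z4: Z = jωL = j·1338·0.1 = 0 + j133.8 Ω
  Z5: Z = R = 311 Ω
Step 3 — Bridge requires nodal analysis (the Z5 bridge couples midpoints C and D, so the two paths cannot be reduced to a simple series/parallel combination). Setting node B to ground and injecting 1 A at node A, the 3-node admittance system at A, C, D solves to V_A = Z_AB = 76.35 - j43.36 Ω = 87.8∠-29.6° Ω.
Step 4 — Power factor: PF = cos(φ) = Re(Z)/|Z| = 76.35/87.8 = 0.8696.
Step 5 — Type: Im(Z) = -43.36 ⇒ leading (phase φ = -29.6°).

PF = 0.8696 (leading, φ = -29.6°)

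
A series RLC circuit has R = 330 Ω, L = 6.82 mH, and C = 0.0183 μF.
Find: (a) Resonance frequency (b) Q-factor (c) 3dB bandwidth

Step 1 — Resonance condition Im(Z)=0 gives ω₀ = 1/√(LC).
Step 2 — ω₀ = 1/√(0.00682·1.83e-08) = 8.951e+04 rad/s.
Step 3 — f₀ = ω₀/(2π) = 1.425e+04 Hz.
Step 4 — Series Q: Q = ω₀L/R = 8.951e+04·0.00682/330 = 1.85.
Step 5 — 3dB bandwidth: Δω = ω₀/Q = 4.839e+04 rad/s; BW = Δω/(2π) = 7701 Hz.

(a) f₀ = 1.425e+04 Hz  (b) Q = 1.85  (c) BW = 7701 Hz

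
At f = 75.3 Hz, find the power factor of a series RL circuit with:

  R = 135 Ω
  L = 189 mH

Step 1 — Angular frequency: ω = 2π·f = 2π·75.3 = 473.1 rad/s.
Step 2 — Component impedances:
  R: Z = R = 135 Ω
  L: Z = jωL = j·473.1·0.189 = 0 + j89.42 Ω
Step 3 — Series combination: Z_total = R + L = 135 + j89.42 Ω = 161.9∠33.5° Ω.
Step 4 — Power factor: PF = cos(φ) = Re(Z)/|Z| = 135/161.93 = 0.8337.
Step 5 — Type: Im(Z) = 89.42 ⇒ lagging (phase φ = 33.5°).

PF = 0.8337 (lagging, φ = 33.5°)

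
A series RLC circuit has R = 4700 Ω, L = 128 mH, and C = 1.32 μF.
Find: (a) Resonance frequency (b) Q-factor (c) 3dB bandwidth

Step 1 — Resonance: ω₀ = 1/√(LC) = 1/√(0.128·1.32e-06) = 2433 rad/s.
Step 2 — f₀ = ω₀/(2π) = 387.2 Hz.
Step 3 — Series Q: Q = ω₀L/R = 2433·0.128/4700 = 0.06626.
Step 4 — Bandwidth: Δω = ω₀/Q = 3.672e+04 rad/s; BW = Δω/(2π) = 5844 Hz.

(a) f₀ = 387.2 Hz  (b) Q = 0.06626  (c) BW = 5844 Hz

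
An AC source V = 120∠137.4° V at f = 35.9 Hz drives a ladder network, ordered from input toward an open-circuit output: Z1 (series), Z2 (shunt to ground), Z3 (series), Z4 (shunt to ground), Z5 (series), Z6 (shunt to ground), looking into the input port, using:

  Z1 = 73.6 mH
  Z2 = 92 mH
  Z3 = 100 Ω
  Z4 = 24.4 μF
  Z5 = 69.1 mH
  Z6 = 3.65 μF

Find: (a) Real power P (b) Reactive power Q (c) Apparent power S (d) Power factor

Step 1 — Angular frequency: ω = 2π·f = 2π·35.9 = 225.6 rad/s.
Step 2 — Component impedances:
  Z1: Z = jωL = j·225.6·0.0736 = 0 + j16.6 Ω
  Z2: Z = jωL = j·225.6·0.092 = 0 + j20.75 Ω
  Z3: Z = R = 100 Ω
  Z4: Z = 1/(jωC) = -j/(ω·C) = 0 - j181.7 Ω
  Z5: Z = jωL = j·225.6·0.0691 = 0 + j15.59 Ω
  Z6: Z = 1/(jωC) = -j/(ω·C) = 0 - j1215 Ω
Step 3 — Ladder network (open output): work backward from the far end, alternating series and parallel combinations. Z_in = 1.496 + j39.4 Ω = 39.43∠87.8° Ω.
Step 4 — Source phasor: V = 120∠137.4° V = -88.33 + j81.23 V.
Step 5 — Current: I = V / Z = 1.973 + j2.317 A = 3.043∠49.6° A.
Step 6 — Complex power: S = V·I* = 13.86 + j364.9 VA.
Step 7 — Real power: P = Re(S) = 13.86 W.
Step 8 — Reactive power: Q = Im(S) = 364.9 VAR.
Step 9 — Apparent power: |S| = 365.2 VA.
Step 10 — Power factor: PF = P/|S| = 0.03795 (lagging).

(a) P = 13.86 W  (b) Q = 364.9 VAR  (c) S = 365.2 VA  (d) PF = 0.03795 (lagging)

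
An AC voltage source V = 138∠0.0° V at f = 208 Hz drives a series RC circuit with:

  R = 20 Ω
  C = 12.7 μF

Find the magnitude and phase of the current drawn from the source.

Step 1 — Angular frequency: ω = 2π·f = 2π·208 = 1307 rad/s.
Step 2 — Component impedances:
  R: Z = R = 20 Ω
  C: Z = 1/(jωC) = -j/(ω·C) = 0 - j60.25 Ω
Step 3 — Series combination: Z_total = R + C = 20 - j60.25 Ω = 63.48∠-71.6° Ω.
Step 4 — Source phasor: V = 138∠0.0° V = 138 V.
Step 5 — Ohm's law: I = V / Z_total = (138) / (20 - j60.25) = 0.6849 + j2.063 A.
Step 6 — Convert to polar: |I| = 2.174 A, ∠I = 71.6°.

I = 2.174∠71.6° A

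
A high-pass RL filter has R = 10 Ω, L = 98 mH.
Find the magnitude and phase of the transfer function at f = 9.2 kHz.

Step 1 — Angular frequency: ω = 2π·9200 = 5.781e+04 rad/s.
Step 2 — Transfer function: H(jω) = jωL/(R + jωL).
Step 3 — Numerator jωL = j·5665; denominator R + jωL = 10 + j5665.
Step 4 — H = 1 + j0.001765.
Step 5 — Magnitude: |H| = 1 (-0.0 dB); phase: φ = 0.1°.

|H| = 1 (-0.0 dB), φ = 0.1°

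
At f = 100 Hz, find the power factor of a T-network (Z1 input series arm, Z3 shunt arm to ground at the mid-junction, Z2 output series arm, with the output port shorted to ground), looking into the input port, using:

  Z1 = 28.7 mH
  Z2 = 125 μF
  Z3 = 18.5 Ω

Step 1 — Angular frequency: ω = 2π·f = 2π·100 = 628.3 rad/s.
Step 2 — Component impedances:
  Z1: Z = jωL = j·628.3·0.0287 = 0 + j18.03 Ω
  Z2: Z = 1/(jωC) = -j/(ω·C) = 0 - j12.73 Ω
  Z3: Z = R = 18.5 Ω
Step 3 — With the output port shorted to ground, the output series arm Z2 runs from the junction to ground; the shunt arm Z3 also runs from the junction to ground. They appear in parallel: Z3 || Z2 = 5.946 - j8.64 Ω.
Step 4 — Series with input arm Z1: Z_in = Z1 + (Z3 || Z2) = 5.946 + j9.393 Ω = 11.12∠57.7° Ω.
Step 5 — Power factor: PF = cos(φ) = Re(Z)/|Z| = 5.9463/11.117 = 0.5349.
Step 6 — Type: Im(Z) = 9.393 ⇒ lagging (phase φ = 57.7°).

PF = 0.5349 (lagging, φ = 57.7°)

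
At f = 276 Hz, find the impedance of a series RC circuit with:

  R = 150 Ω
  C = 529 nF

Step 1 — Angular frequency: ω = 2π·f = 2π·276 = 1734 rad/s.
Step 2 — Component impedances:
  R: Z = R = 150 Ω
  C: Z = 1/(jωC) = -j/(ω·C) = 0 - j1090 Ω
Step 3 — Series combination: Z_total = R + C = 150 - j1090 Ω = 1100∠-82.2° Ω.

Z = 150 - j1090 Ω = 1100∠-82.2° Ω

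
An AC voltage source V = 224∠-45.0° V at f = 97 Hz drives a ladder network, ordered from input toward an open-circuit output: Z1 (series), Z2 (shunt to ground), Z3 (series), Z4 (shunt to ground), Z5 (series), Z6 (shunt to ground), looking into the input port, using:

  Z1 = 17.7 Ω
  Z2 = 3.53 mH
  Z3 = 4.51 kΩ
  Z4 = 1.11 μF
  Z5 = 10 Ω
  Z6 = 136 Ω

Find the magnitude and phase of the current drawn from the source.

Step 1 — Angular frequency: ω = 2π·f = 2π·97 = 609.5 rad/s.
Step 2 — Component impedances:
  Z1: Z = R = 17.7 Ω
  Z2: Z = jωL = j·609.5·0.00353 = 0 + j2.151 Ω
  Z3: Z = R = 4510 Ω
  Z4: Z = 1/(jωC) = -j/(ω·C) = 0 - j1478 Ω
  Z5: Z = R = 10 Ω
  Z6: Z = R = 136 Ω
Step 3 — Ladder network (open output): work backward from the far end, alternating series and parallel combinations. Z_in = 17.7 + j2.151 Ω = 17.83∠6.9° Ω.
Step 4 — Source phasor: V = 224∠-45.0° V = 158.4 - j158.4 V.
Step 5 — Ohm's law: I = V / Z_total = (158.4 - j158.4) / (17.7 + j2.151) = 7.746 - j9.89 A.
Step 6 — Convert to polar: |I| = 12.56 A, ∠I = -51.9°.

I = 12.56∠-51.9° A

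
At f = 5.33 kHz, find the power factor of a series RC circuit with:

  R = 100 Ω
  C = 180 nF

Step 1 — Angular frequency: ω = 2π·f = 2π·5330 = 3.349e+04 rad/s.
Step 2 — Component impedances:
  R: Z = R = 100 Ω
  C: Z = 1/(jωC) = -j/(ω·C) = 0 - j165.9 Ω
Step 3 — Series combination: Z_total = R + C = 100 - j165.9 Ω = 193.7∠-58.9° Ω.
Step 4 — Power factor: PF = cos(φ) = Re(Z)/|Z| = 100/193.7 = 0.5163.
Step 5 — Type: Im(Z) = -165.9 ⇒ leading (phase φ = -58.9°).

PF = 0.5163 (leading, φ = -58.9°)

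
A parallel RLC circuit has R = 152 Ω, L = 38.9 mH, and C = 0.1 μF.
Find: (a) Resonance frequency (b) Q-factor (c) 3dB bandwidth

Step 1 — Resonance: ω₀ = 1/√(LC) = 1/√(0.0389·1e-07) = 1.603e+04 rad/s.
Step 2 — f₀ = ω₀/(2π) = 2552 Hz.
Step 3 — Parallel Q: Q = R/(ω₀L) = 152/(1.603e+04·0.0389) = 0.2437.
Step 4 — Bandwidth: Δω = ω₀/Q = 6.579e+04 rad/s; BW = Δω/(2π) = 1.047e+04 Hz.

(a) f₀ = 2552 Hz  (b) Q = 0.2437  (c) BW = 1.047e+04 Hz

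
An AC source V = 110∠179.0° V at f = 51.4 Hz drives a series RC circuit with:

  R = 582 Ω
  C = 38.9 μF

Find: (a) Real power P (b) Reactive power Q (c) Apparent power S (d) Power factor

Step 1 — Angular frequency: ω = 2π·f = 2π·51.4 = 323 rad/s.
Step 2 — Component impedances:
  R: Z = R = 582 Ω
  C: Z = 1/(jωC) = -j/(ω·C) = 0 - j79.6 Ω
Step 3 — Series combination: Z_total = R + C = 582 - j79.6 Ω = 587.4∠-7.8° Ω.
Step 4 — Source phasor: V = 110∠179.0° V = -110 + j1.92 V.
Step 5 — Current: I = V / Z = -0.1859 - j0.02213 A = 0.1873∠-173.2° A.
Step 6 — Complex power: S = V·I* = 20.41 - j2.791 VA.
Step 7 — Real power: P = Re(S) = 20.41 W.
Step 8 — Reactive power: Q = Im(S) = -2.791 VAR.
Step 9 — Apparent power: |S| = 20.6 VA.
Step 10 — Power factor: PF = P/|S| = 0.9908 (leading).

(a) P = 20.41 W  (b) Q = -2.791 VAR  (c) S = 20.6 VA  (d) PF = 0.9908 (leading)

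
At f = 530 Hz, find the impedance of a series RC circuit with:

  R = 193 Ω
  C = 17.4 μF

Step 1 — Angular frequency: ω = 2π·f = 2π·530 = 3330 rad/s.
Step 2 — Component impedances:
  R: Z = R = 193 Ω
  C: Z = 1/(jωC) = -j/(ω·C) = 0 - j17.26 Ω
Step 3 — Series combination: Z_total = R + C = 193 - j17.26 Ω = 193.8∠-5.1° Ω.

Z = 193 - j17.26 Ω = 193.8∠-5.1° Ω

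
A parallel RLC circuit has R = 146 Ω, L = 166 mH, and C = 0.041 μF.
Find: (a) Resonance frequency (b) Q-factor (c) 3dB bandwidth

Step 1 — Resonance: ω₀ = 1/√(LC) = 1/√(0.166·4.1e-08) = 1.212e+04 rad/s.
Step 2 — f₀ = ω₀/(2π) = 1929 Hz.
Step 3 — Parallel Q: Q = R/(ω₀L) = 146/(1.212e+04·0.166) = 0.07256.
Step 4 — Bandwidth: Δω = ω₀/Q = 1.671e+05 rad/s; BW = Δω/(2π) = 2.659e+04 Hz.

(a) f₀ = 1929 Hz  (b) Q = 0.07256  (c) BW = 2.659e+04 Hz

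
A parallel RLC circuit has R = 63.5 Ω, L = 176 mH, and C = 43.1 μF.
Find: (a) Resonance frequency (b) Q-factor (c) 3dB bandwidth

Step 1 — Resonance: ω₀ = 1/√(LC) = 1/√(0.176·4.31e-05) = 363.1 rad/s.
Step 2 — f₀ = ω₀/(2π) = 57.79 Hz.
Step 3 — Parallel Q: Q = R/(ω₀L) = 63.5/(363.1·0.176) = 0.9937.
Step 4 — Bandwidth: Δω = ω₀/Q = 365.4 rad/s; BW = Δω/(2π) = 58.15 Hz.

(a) f₀ = 57.79 Hz  (b) Q = 0.9937  (c) BW = 58.15 Hz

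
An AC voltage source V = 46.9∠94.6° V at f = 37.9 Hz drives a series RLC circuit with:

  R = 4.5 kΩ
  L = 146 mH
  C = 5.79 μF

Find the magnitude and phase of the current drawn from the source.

Step 1 — Angular frequency: ω = 2π·f = 2π·37.9 = 238.1 rad/s.
Step 2 — Component impedances:
  R: Z = R = 4500 Ω
  L: Z = jωL = j·238.1·0.146 = 0 + j34.77 Ω
  C: Z = 1/(jωC) = -j/(ω·C) = 0 - j725.3 Ω
Step 3 — Series combination: Z_total = R + L + C = 4500 - j690.5 Ω = 4553∠-8.7° Ω.
Step 4 — Source phasor: V = 46.9∠94.6° V = -3.761 + j46.75 V.
Step 5 — Ohm's law: I = V / Z_total = (-3.761 + j46.75) / (4500 - j690.5) = -0.002374 + j0.01002 A.
Step 6 — Convert to polar: |I| = 0.0103 A, ∠I = 103.3°.

I = 0.0103∠103.3° A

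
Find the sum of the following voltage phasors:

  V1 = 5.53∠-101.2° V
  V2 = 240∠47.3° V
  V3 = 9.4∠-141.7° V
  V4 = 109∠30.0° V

Step 1 — Convert each phasor to rectangular form:
  V1 = 5.53·(cos(-101.2°) + j·sin(-101.2°)) = -1.074 - j5.425 V
  V2 = 240·(cos(47.3°) + j·sin(47.3°)) = 162.8 + j176.4 V
  V3 = 9.4·(cos(-141.7°) + j·sin(-141.7°)) = -7.377 - j5.826 V
  V4 = 109·(cos(30.0°) + j·sin(30.0°)) = 94.4 + j54.5 V
Step 2 — Sum components: V_total = 248.7 + j219.6 V.
Step 3 — Convert to polar: |V_total| = 331.8 V, ∠V_total = 41.4°.

V_total = 331.8∠41.4° V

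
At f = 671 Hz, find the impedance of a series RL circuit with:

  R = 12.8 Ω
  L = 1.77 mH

Step 1 — Angular frequency: ω = 2π·f = 2π·671 = 4216 rad/s.
Step 2 — Component impedances:
  R: Z = R = 12.8 Ω
  L: Z = jωL = j·4216·0.00177 = 0 + j7.462 Ω
Step 3 — Series combination: Z_total = R + L = 12.8 + j7.462 Ω = 14.82∠30.2° Ω.

Z = 12.8 + j7.462 Ω = 14.82∠30.2° Ω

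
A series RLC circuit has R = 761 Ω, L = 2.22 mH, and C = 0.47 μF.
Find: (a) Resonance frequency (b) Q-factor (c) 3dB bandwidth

Step 1 — Resonance: ω₀ = 1/√(LC) = 1/√(0.00222·4.7e-07) = 3.096e+04 rad/s.
Step 2 — f₀ = ω₀/(2π) = 4927 Hz.
Step 3 — Series Q: Q = ω₀L/R = 3.096e+04·0.00222/761 = 0.09031.
Step 4 — Bandwidth: Δω = ω₀/Q = 3.428e+05 rad/s; BW = Δω/(2π) = 5.456e+04 Hz.

(a) f₀ = 4927 Hz  (b) Q = 0.09031  (c) BW = 5.456e+04 Hz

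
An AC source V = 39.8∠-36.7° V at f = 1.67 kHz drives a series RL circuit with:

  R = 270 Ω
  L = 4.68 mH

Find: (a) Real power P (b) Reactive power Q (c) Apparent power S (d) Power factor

Step 1 — Angular frequency: ω = 2π·f = 2π·1670 = 1.049e+04 rad/s.
Step 2 — Component impedances:
  R: Z = R = 270 Ω
  L: Z = jωL = j·1.049e+04·0.00468 = 0 + j49.11 Ω
Step 3 — Series combination: Z_total = R + L = 270 + j49.11 Ω = 274.4∠10.3° Ω.
Step 4 — Source phasor: V = 39.8∠-36.7° V = 31.91 - j23.79 V.
Step 5 — Current: I = V / Z = 0.09889 - j0.1061 A = 0.145∠-47.0° A.
Step 6 — Complex power: S = V·I* = 5.679 + j1.033 VA.
Step 7 — Real power: P = Re(S) = 5.679 W.
Step 8 — Reactive power: Q = Im(S) = 1.033 VAR.
Step 9 — Apparent power: |S| = 5.772 VA.
Step 10 — Power factor: PF = P/|S| = 0.9839 (lagging).

(a) P = 5.679 W  (b) Q = 1.033 VAR  (c) S = 5.772 VA  (d) PF = 0.9839 (lagging)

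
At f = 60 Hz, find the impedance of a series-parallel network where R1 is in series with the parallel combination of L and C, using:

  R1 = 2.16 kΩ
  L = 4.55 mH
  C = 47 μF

Step 1 — Angular frequency: ω = 2π·f = 2π·60 = 377 rad/s.
Step 2 — Component impedances:
  R1: Z = R = 2160 Ω
  L: Z = jωL = j·377·0.00455 = 0 + j1.715 Ω
  C: Z = 1/(jωC) = -j/(ω·C) = 0 - j56.44 Ω
Step 3 — Parallel branch: L || C = 1/(1/L + 1/C) = 0 + j1.769 Ω.
Step 4 — Series with R1: Z_total = R1 + (L || C) = 2160 + j1.769 Ω = 2160∠0.0° Ω.

Z = 2160 + j1.769 Ω = 2160∠0.0° Ω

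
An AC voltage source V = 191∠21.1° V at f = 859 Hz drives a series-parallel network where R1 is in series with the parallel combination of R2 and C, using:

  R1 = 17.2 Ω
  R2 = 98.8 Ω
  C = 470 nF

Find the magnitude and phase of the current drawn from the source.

Step 1 — Angular frequency: ω = 2π·f = 2π·859 = 5397 rad/s.
Step 2 — Component impedances:
  R1: Z = R = 17.2 Ω
  R2: Z = R = 98.8 Ω
  C: Z = 1/(jωC) = -j/(ω·C) = 0 - j394.2 Ω
Step 3 — Parallel branch: R2 || C = 1/(1/R2 + 1/C) = 92.96 - j23.3 Ω.
Step 4 — Series with R1: Z_total = R1 + (R2 || C) = 110.2 - j23.3 Ω = 112.6∠-11.9° Ω.
Step 5 — Source phasor: V = 191∠21.1° V = 178.2 + j68.76 V.
Step 6 — Ohm's law: I = V / Z_total = (178.2 + j68.76) / (110.2 - j23.3) = 1.422 + j0.9249 A.
Step 7 — Convert to polar: |I| = 1.696 A, ∠I = 33.0°.

I = 1.696∠33.0° A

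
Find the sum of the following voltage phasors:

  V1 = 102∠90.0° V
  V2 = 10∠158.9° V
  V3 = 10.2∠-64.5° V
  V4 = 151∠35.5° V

Step 1 — Convert each phasor to rectangular form:
  V1 = 102·(cos(90.0°) + j·sin(90.0°)) = 0 + j102 V
  V2 = 10·(cos(158.9°) + j·sin(158.9°)) = -9.33 + j3.6 V
  V3 = 10.2·(cos(-64.5°) + j·sin(-64.5°)) = 4.391 - j9.206 V
  V4 = 151·(cos(35.5°) + j·sin(35.5°)) = 122.9 + j87.69 V
Step 2 — Sum components: V_total = 118 + j184.1 V.
Step 3 — Convert to polar: |V_total| = 218.6 V, ∠V_total = 57.3°.

V_total = 218.6∠57.3° V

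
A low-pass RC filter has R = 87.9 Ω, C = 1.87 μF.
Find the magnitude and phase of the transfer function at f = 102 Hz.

Step 1 — Angular frequency: ω = 2π·102 = 640.9 rad/s.
Step 2 — Transfer function: H(jω) = 1/(1 + jωRC).
Step 3 — Denominator: 1 + jωRC = 1 + j·640.9·87.9·1.87e-06 = 1 + j0.1053.
Step 4 — H = 0.989 - j0.1042.
Step 5 — Magnitude: |H| = 0.9945 (-0.0 dB); phase: φ = -6.0°.

|H| = 0.9945 (-0.0 dB), φ = -6.0°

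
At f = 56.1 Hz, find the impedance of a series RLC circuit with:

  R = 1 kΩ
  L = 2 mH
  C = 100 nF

Step 1 — Angular frequency: ω = 2π·f = 2π·56.1 = 352.5 rad/s.
Step 2 — Component impedances:
  R: Z = R = 1000 Ω
  L: Z = jωL = j·352.5·0.002 = 0 + j0.705 Ω
  C: Z = 1/(jωC) = -j/(ω·C) = 0 - j2.837e+04 Ω
Step 3 — Series combination: Z_total = R + L + C = 1000 - j2.837e+04 Ω = 2.839e+04∠-88.0° Ω.

Z = 1000 - j2.837e+04 Ω = 2.839e+04∠-88.0° Ω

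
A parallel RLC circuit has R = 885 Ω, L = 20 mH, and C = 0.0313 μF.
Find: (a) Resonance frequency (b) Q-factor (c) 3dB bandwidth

Step 1 — Resonance: ω₀ = 1/√(LC) = 1/√(0.02·3.13e-08) = 3.997e+04 rad/s.
Step 2 — f₀ = ω₀/(2π) = 6361 Hz.
Step 3 — Parallel Q: Q = R/(ω₀L) = 885/(3.997e+04·0.02) = 1.107.
Step 4 — Bandwidth: Δω = ω₀/Q = 3.61e+04 rad/s; BW = Δω/(2π) = 5746 Hz.

(a) f₀ = 6361 Hz  (b) Q = 1.107  (c) BW = 5746 Hz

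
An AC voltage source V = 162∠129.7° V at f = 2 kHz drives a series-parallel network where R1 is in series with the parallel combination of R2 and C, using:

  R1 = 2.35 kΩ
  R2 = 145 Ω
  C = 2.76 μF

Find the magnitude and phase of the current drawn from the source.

Step 1 — Angular frequency: ω = 2π·f = 2π·2000 = 1.257e+04 rad/s.
Step 2 — Component impedances:
  R1: Z = R = 2350 Ω
  R2: Z = R = 145 Ω
  C: Z = 1/(jωC) = -j/(ω·C) = 0 - j28.83 Ω
Step 3 — Parallel branch: R2 || C = 1/(1/R2 + 1/C) = 5.515 - j27.74 Ω.
Step 4 — Series with R1: Z_total = R1 + (R2 || C) = 2356 - j27.74 Ω = 2356∠-0.7° Ω.
Step 5 — Source phasor: V = 162∠129.7° V = -103.5 + j124.6 V.
Step 6 — Ohm's law: I = V / Z_total = (-103.5 + j124.6) / (2356 - j27.74) = -0.04455 + j0.05239 A.
Step 7 — Convert to polar: |I| = 0.06877 A, ∠I = 130.4°.

I = 0.06877∠130.4° A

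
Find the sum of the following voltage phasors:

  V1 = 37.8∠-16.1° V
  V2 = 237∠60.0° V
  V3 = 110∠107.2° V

Step 1 — Convert each phasor to rectangular form:
  V1 = 37.8·(cos(-16.1°) + j·sin(-16.1°)) = 36.32 - j10.48 V
  V2 = 237·(cos(60.0°) + j·sin(60.0°)) = 118.5 + j205.2 V
  V3 = 110·(cos(107.2°) + j·sin(107.2°)) = -32.53 + j105.1 V
Step 2 — Sum components: V_total = 122.3 + j299.8 V.
Step 3 — Convert to polar: |V_total| = 323.8 V, ∠V_total = 67.8°.

V_total = 323.8∠67.8° V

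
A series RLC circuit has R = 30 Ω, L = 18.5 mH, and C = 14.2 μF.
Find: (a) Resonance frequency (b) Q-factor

Step 1 — Resonance condition Im(Z)=0 gives ω₀ = 1/√(LC).
Step 2 — ω₀ = 1/√(0.0185·1.42e-05) = 1951 rad/s.
Step 3 — f₀ = ω₀/(2π) = 310.5 Hz.
Step 4 — Series Q: Q = ω₀L/R = 1951·0.0185/30 = 1.203.

(a) f₀ = 310.5 Hz  (b) Q = 1.203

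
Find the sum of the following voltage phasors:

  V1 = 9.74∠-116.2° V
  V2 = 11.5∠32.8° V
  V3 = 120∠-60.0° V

Step 1 — Convert each phasor to rectangular form:
  V1 = 9.74·(cos(-116.2°) + j·sin(-116.2°)) = -4.3 - j8.739 V
  V2 = 11.5·(cos(32.8°) + j·sin(32.8°)) = 9.667 + j6.23 V
  V3 = 120·(cos(-60.0°) + j·sin(-60.0°)) = 60 - j103.9 V
Step 2 — Sum components: V_total = 65.37 - j106.4 V.
Step 3 — Convert to polar: |V_total| = 124.9 V, ∠V_total = -58.4°.

V_total = 124.9∠-58.4° V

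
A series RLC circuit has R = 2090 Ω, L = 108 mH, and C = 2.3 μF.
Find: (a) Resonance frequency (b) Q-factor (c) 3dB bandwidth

Step 1 — Resonance: ω₀ = 1/√(LC) = 1/√(0.108·2.3e-06) = 2006 rad/s.
Step 2 — f₀ = ω₀/(2π) = 319.3 Hz.
Step 3 — Series Q: Q = ω₀L/R = 2006·0.108/2090 = 0.1037.
Step 4 — Bandwidth: Δω = ω₀/Q = 1.935e+04 rad/s; BW = Δω/(2π) = 3080 Hz.

(a) f₀ = 319.3 Hz  (b) Q = 0.1037  (c) BW = 3080 Hz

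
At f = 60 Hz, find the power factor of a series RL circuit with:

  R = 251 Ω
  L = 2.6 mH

Step 1 — Angular frequency: ω = 2π·f = 2π·60 = 377 rad/s.
Step 2 — Component impedances:
  R: Z = R = 251 Ω
  L: Z = jωL = j·377·0.0026 = 0 + j0.9802 Ω
Step 3 — Series combination: Z_total = R + L = 251 + j0.9802 Ω = 251∠0.2° Ω.
Step 4 — Power factor: PF = cos(φ) = Re(Z)/|Z| = 251/251 = 1.
Step 5 — Type: Im(Z) = 0.9802 ⇒ lagging (phase φ = 0.2°).

PF = 1 (lagging, φ = 0.2°)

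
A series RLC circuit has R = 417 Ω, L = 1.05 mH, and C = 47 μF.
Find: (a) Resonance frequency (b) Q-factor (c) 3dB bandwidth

Step 1 — Resonance: ω₀ = 1/√(LC) = 1/√(0.00105·4.7e-05) = 4501 rad/s.
Step 2 — f₀ = ω₀/(2π) = 716.4 Hz.
Step 3 — Series Q: Q = ω₀L/R = 4501·0.00105/417 = 0.01133.
Step 4 — Bandwidth: Δω = ω₀/Q = 3.971e+05 rad/s; BW = Δω/(2π) = 6.321e+04 Hz.

(a) f₀ = 716.4 Hz  (b) Q = 0.01133  (c) BW = 6.321e+04 Hz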